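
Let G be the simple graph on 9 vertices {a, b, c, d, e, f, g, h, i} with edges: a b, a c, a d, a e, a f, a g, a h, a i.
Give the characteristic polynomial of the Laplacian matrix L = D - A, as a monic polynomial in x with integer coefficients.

With the vertex order [a, b, c, d, e, f, g, h, i], the degrees are [8, 1, 1, 1, 1, 1, 1, 1, 1], giving D = diag(8, 1, 1, 1, 1, 1, 1, 1, 1) and L = D - A. Computing det(xI - L) by cofactor expansion (or equivalently via sum-over-permutations) gives x^9 - 16x^8 + 84x^7 - 224x^6 + 350x^5 - 336x^4 + 196x^3 - 64x^2 + 9x. The coefficient of x^8 equals -trace(L) = -16, matching the sum of degrees. The largest eigenvalue, 9, is at most the vertex count 9. By the matrix-tree theorem the graph has (1/9) * product of the nonzero eigenvalues = 1 spanning tree.

x^9 - 16x^8 + 84x^7 - 224x^6 + 350x^5 - 336x^4 + 196x^3 - 64x^2 + 9x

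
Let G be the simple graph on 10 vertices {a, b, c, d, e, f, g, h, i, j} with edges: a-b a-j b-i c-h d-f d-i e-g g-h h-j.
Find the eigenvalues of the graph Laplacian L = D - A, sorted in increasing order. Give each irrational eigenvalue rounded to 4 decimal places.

With the vertex order [a, b, c, d, e, f, g, h, i, j], the degrees are [2, 2, 1, 2, 1, 1, 2, 3, 2, 2], giving D = diag(2, 2, 1, 2, 1, 1, 2, 3, 2, 2) and L = D - A. Since every row of L sums to 0, the all-ones vector is in the kernel and 0 is an eigenvalue. The single zero eigenvalue shows the graph is connected. By the matrix-tree theorem the graph has (1/10) * product of the nonzero eigenvalues = 1 spanning tree. The largest eigenvalue, 4.3463, is at most the vertex count 10.

[0, 0.1100, 0.4616, 0.6697, 1.2415, 2, 2.4010, 3.0579, 3.7120, 4.3463]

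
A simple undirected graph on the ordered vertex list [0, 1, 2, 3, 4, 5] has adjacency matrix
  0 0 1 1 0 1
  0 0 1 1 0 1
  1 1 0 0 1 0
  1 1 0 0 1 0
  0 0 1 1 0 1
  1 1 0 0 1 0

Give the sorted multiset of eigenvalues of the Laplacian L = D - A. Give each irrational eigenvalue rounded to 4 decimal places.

[0, 3, 3, 3, 3, 6]

Each diagonal entry of L is the vertex degree and each off-diagonal entry is -1 where an edge is present, 0 otherwise; in the order [0, 1, 2, 3, 4, 5] the diagonal is [3, 3, 3, 3, 3, 3]. Since every row of L sums to 0, the all-ones vector is in the kernel and 0 is an eigenvalue. There is one zero in the spectrum, matching the 1 component.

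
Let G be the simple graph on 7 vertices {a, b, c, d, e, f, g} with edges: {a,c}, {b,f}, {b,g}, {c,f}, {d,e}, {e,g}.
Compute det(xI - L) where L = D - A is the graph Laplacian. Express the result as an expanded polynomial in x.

With the vertex order [a, b, c, d, e, f, g], the degrees are [1, 2, 2, 1, 2, 2, 2], giving D = diag(1, 2, 2, 1, 2, 2, 2) and L = D - A. L has integer entries, so p(x) = det(xI - L) has integer coefficients. Expanding the determinant yields x^7 - 12x^6 + 55x^5 - 120x^4 + 126x^3 - 56x^2 + 7x. The constant term is 0 because L is singular (the all-ones vector lies in its kernel). There is one zero in the spectrum, matching the 1 component.

x^7 - 12x^6 + 55x^5 - 120x^4 + 126x^3 - 56x^2 + 7x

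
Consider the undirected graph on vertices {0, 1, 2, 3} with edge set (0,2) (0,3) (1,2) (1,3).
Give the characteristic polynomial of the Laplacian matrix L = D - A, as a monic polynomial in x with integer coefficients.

With the vertex order [0, 1, 2, 3], the degrees are [2, 2, 2, 2], giving D = diag(2, 2, 2, 2) and L = D - A. Computing det(xI - L) by cofactor expansion (or equivalently via sum-over-permutations) gives x^4 - 8x^3 + 20x^2 - 16x. The coefficient of x^3 equals -trace(L) = -8, matching the sum of degrees.

x^4 - 8x^3 + 20x^2 - 16x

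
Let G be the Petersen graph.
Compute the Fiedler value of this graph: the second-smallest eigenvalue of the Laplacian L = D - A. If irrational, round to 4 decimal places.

The graph has 10 vertices and degree multiset [3, 3, 3, 3, 3, 3, 3, 3, 3, 3]; D is the diagonal matrix of degrees and L = D - A. The smallest Laplacian eigenvalue is always 0. The next one, lambda_2 = 2, measures how hard the graph is to disconnect: larger values mean better connectivity. There is one zero in the spectrum, matching the 1 component.

2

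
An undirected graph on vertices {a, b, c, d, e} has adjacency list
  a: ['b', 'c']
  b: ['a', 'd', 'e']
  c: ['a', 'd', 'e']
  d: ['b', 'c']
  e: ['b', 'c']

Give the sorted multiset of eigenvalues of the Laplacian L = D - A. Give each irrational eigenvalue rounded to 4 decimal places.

[0, 2, 2, 3, 5]

With the vertex order [a, b, c, d, e], the degrees are [2, 3, 3, 2, 2], giving D = diag(2, 3, 3, 2, 2) and L = D - A. The multiplicity of 0 as a Laplacian eigenvalue equals the number of connected components. The largest eigenvalue, 5, is at most the vertex count 5.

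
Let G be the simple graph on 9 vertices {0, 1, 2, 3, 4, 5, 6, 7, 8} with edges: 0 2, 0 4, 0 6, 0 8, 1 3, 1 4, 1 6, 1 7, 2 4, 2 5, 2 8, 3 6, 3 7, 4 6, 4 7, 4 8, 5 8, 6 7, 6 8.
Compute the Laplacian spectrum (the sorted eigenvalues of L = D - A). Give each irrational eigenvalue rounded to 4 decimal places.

[0, 1.1113, 2.6209, 4.1676, 4.9256, 5, 5.6980, 7.1603, 7.3163]

With the vertex order [0, 1, 2, 3, 4, 5, 6, 7, 8], the degrees are [4, 4, 4, 3, 6, 2, 6, 4, 5], giving D = diag(4, 4, 4, 3, 6, 2, 6, 4, 5) and L = D - A. Diagonalising L (or applying a numerical eigensolver to the 9x9 matrix) gives the spectrum above. The single zero eigenvalue shows the graph is connected.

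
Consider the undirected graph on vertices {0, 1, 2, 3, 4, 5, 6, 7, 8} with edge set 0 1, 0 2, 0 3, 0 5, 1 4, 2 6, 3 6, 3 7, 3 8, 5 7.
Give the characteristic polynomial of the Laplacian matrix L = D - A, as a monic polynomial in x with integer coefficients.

Reading degrees in the order [0, 1, 2, 3, 4, 5, 6, 7, 8] gives [4, 2, 2, 4, 1, 2, 2, 2, 1]; set D = diag(4, 2, 2, 4, 1, 2, 2, 2, 1) and form L = D - A. Computing det(xI - L) by cofactor expansion (or equivalently via sum-over-permutations) gives x^9 - 20x^8 + 163x^7 - 704x^6 + 1750x^5 - 2538x^4 + 2071x^3 - 858x^2 + 135x. The constant term is 0 because L is singular (the all-ones vector lies in its kernel). By the matrix-tree theorem the graph has (1/9) * product of the nonzero eigenvalues = 15 spanning trees. There is one zero in the spectrum, matching the 1 component.

x^9 - 20x^8 + 163x^7 - 704x^6 + 1750x^5 - 2538x^4 + 2071x^3 - 858x^2 + 135x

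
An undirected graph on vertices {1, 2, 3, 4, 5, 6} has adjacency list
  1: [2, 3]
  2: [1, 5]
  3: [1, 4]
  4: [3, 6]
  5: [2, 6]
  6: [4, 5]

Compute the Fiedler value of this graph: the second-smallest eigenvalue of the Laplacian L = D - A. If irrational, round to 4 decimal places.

With the vertex order [1, 2, 3, 4, 5, 6], the degrees are [2, 2, 2, 2, 2, 2], giving D = diag(2, 2, 2, 2, 2, 2) and L = D - A. The sorted Laplacian eigenvalues are [0, 1, 1, 3, 3, 4]; the algebraic connectivity is the second entry, 1. The eigenvalues sum to 12, which equals trace(L) = 2|E|.

1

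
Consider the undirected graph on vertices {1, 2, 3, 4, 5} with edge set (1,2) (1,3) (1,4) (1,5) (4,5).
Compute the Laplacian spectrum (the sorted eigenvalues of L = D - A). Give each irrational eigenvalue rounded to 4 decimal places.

[0, 1, 1, 3, 5]

Each diagonal entry of L is the vertex degree and each off-diagonal entry is -1 where an edge is present, 0 otherwise; in the order [1, 2, 3, 4, 5] the diagonal is [4, 1, 1, 2, 2]. L is symmetric positive semidefinite, so every eigenvalue is real and nonnegative. The single zero eigenvalue shows the graph is connected. By the matrix-tree theorem the graph has (1/5) * product of the nonzero eigenvalues = 3 spanning trees.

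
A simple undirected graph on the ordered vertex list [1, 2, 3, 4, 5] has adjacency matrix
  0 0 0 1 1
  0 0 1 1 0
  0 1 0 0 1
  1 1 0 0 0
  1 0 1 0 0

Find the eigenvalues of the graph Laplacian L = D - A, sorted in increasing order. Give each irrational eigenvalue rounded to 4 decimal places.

Each diagonal entry of L is the vertex degree and each off-diagonal entry is -1 where an edge is present, 0 otherwise; in the order [1, 2, 3, 4, 5] the diagonal is [2, 2, 2, 2, 2]. Diagonalising L (or applying a numerical eigensolver to the 5x5 matrix) gives the spectrum above. By the matrix-tree theorem the graph has (1/5) * product of the nonzero eigenvalues = 5 spanning trees. There is one zero in the spectrum, matching the 1 component.

[0, 1.3820, 1.3820, 3.6180, 3.6180]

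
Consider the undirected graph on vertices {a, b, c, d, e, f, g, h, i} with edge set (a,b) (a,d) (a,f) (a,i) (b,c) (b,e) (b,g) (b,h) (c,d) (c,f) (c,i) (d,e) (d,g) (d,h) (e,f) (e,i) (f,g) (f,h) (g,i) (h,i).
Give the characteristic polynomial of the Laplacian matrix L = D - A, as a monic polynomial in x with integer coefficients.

Each diagonal entry of L is the vertex degree and each off-diagonal entry is -1 where an edge is present, 0 otherwise; in the order [a, b, c, d, e, f, g, h, i] the diagonal is [4, 5, 4, 5, 4, 5, 4, 4, 5]. Computing det(xI - L) by cofactor expansion (or equivalently via sum-over-permutations) gives x^9 - 40x^8 + 690x^7 - 6720x^6 + 40485x^5 - 154704x^4 + 366560x^3 - 492800x^2 + 288000x. Since p(0) = det(-L) = 0, x divides p(x).

x^9 - 40x^8 + 690x^7 - 6720x^6 + 40485x^5 - 154704x^4 + 366560x^3 - 492800x^2 + 288000x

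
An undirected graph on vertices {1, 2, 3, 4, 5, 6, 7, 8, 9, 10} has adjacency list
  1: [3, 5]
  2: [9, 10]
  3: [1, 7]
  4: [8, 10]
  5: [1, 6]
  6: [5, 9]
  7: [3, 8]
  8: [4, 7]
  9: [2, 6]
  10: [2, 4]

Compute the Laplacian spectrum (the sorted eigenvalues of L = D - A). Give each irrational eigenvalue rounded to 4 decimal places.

[0, 0.3820, 0.3820, 1.3820, 1.3820, 2.6180, 2.6180, 3.6180, 3.6180, 4]

With the vertex order [1, 2, 3, 4, 5, 6, 7, 8, 9, 10], the degrees are [2, 2, 2, 2, 2, 2, 2, 2, 2, 2], giving D = diag(2, 2, 2, 2, 2, 2, 2, 2, 2, 2) and L = D - A. The multiplicity of 0 as a Laplacian eigenvalue equals the number of connected components. The single zero eigenvalue shows the graph is connected. There is one zero in the spectrum, matching the 1 component.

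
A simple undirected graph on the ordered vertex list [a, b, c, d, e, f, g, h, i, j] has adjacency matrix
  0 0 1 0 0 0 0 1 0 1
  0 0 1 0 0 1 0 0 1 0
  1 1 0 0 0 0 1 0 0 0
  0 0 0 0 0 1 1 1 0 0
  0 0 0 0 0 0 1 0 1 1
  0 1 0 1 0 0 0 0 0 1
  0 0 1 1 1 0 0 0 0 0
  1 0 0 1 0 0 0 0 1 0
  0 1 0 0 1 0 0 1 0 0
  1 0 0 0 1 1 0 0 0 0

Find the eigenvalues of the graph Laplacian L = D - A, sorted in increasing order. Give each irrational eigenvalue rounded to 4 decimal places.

Each diagonal entry of L is the vertex degree and each off-diagonal entry is -1 where an edge is present, 0 otherwise; in the order [a, b, c, d, e, f, g, h, i, j] the diagonal is [3, 3, 3, 3, 3, 3, 3, 3, 3, 3]. Since every row of L sums to 0, the all-ones vector is in the kernel and 0 is an eigenvalue. The single zero eigenvalue shows the graph is connected.

[0, 2, 2, 2, 2, 2, 5, 5, 5, 5]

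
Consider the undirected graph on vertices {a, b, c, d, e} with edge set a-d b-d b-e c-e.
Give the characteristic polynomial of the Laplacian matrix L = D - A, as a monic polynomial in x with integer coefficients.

Reading degrees in the order [a, b, c, d, e] gives [1, 2, 1, 2, 2]; set D = diag(1, 2, 1, 2, 2) and form L = D - A. L has integer entries, so p(x) = det(xI - L) has integer coefficients. Expanding the determinant yields x^5 - 8x^4 + 21x^3 - 20x^2 + 5x. The coefficient of x^4 equals -trace(L) = -8, matching the sum of degrees. The eigenvalues sum to 8, which equals trace(L) = 2|E|. The largest eigenvalue, 3.6180, is at most the vertex count 5.

x^5 - 8x^4 + 21x^3 - 20x^2 + 5x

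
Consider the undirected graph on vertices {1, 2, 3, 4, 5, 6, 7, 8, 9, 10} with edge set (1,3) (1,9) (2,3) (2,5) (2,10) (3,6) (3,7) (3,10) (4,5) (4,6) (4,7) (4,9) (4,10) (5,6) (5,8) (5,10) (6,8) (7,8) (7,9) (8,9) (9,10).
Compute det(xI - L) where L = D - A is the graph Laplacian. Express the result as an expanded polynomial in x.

Each diagonal entry of L is the vertex degree and each off-diagonal entry is -1 where an edge is present, 0 otherwise; in the order [1, 2, 3, 4, 5, 6, 7, 8, 9, 10] the diagonal is [2, 3, 5, 5, 5, 4, 4, 4, 5, 5]. Computing det(xI - L) by cofactor expansion (or equivalently via sum-over-permutations) gives x^10 - 42x^9 + 768x^8 - 8014x^7 + 52511x^6 - 223666x^5 + 618043x^4 - 1065838x^3 + 1038155x^2 - 433930x. The coefficient of x^9 equals -trace(L) = -42, matching the sum of degrees. There is one zero in the spectrum, matching the 1 component.

x^10 - 42x^9 + 768x^8 - 8014x^7 + 52511x^6 - 223666x^5 + 618043x^4 - 1065838x^3 + 1038155x^2 - 433930x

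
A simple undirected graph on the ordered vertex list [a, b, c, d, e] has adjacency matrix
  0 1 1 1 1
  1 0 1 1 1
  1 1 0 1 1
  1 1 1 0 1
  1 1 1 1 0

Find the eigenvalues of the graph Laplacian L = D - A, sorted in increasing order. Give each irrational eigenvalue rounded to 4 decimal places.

Each diagonal entry of L is the vertex degree and each off-diagonal entry is -1 where an edge is present, 0 otherwise; in the order [a, b, c, d, e] the diagonal is [4, 4, 4, 4, 4]. Diagonalising L (or applying a numerical eigensolver to the 5x5 matrix) gives the spectrum above. The single zero eigenvalue shows the graph is connected. By the matrix-tree theorem the graph has (1/5) * product of the nonzero eigenvalues = 125 spanning trees.

[0, 5, 5, 5, 5]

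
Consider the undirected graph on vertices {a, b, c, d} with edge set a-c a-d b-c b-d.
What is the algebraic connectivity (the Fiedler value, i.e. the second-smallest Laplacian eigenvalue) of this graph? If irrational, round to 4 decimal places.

2

With the vertex order [a, b, c, d], the degrees are [2, 2, 2, 2], giving D = diag(2, 2, 2, 2) and L = D - A. The smallest Laplacian eigenvalue is always 0. The next one, lambda_2 = 2, measures how hard the graph is to disconnect: larger values mean better connectivity. The eigenvalues sum to 8, which equals trace(L) = 2|E|.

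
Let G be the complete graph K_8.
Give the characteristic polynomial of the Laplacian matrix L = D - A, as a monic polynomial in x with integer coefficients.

The graph has 8 vertices and degree multiset [7, 7, 7, 7, 7, 7, 7, 7]; D is the diagonal matrix of degrees and L = D - A. L has integer entries, so p(x) = det(xI - L) has integer coefficients. Expanding the determinant yields x^8 - 56x^7 + 1344x^6 - 17920x^5 + 143360x^4 - 688128x^3 + 1835008x^2 - 2097152x. The constant term is 0 because L is singular (the all-ones vector lies in its kernel). By the matrix-tree theorem the graph has (1/8) * product of the nonzero eigenvalues = 262144 spanning trees.

x^8 - 56x^7 + 1344x^6 - 17920x^5 + 143360x^4 - 688128x^3 + 1835008x^2 - 2097152x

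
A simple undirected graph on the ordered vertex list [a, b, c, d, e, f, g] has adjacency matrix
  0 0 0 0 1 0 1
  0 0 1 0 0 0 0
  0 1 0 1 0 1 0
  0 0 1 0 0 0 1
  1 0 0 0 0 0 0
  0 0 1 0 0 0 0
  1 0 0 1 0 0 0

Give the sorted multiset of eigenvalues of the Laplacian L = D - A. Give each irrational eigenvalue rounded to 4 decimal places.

Each diagonal entry of L is the vertex degree and each off-diagonal entry is -1 where an edge is present, 0 otherwise; in the order [a, b, c, d, e, f, g] the diagonal is [2, 1, 3, 2, 1, 1, 2]. Since every row of L sums to 0, the all-ones vector is in the kernel and 0 is an eigenvalue. The single zero eigenvalue shows the graph is connected.

[0, 0.2254, 1, 1, 2.1859, 3.3604, 4.2283]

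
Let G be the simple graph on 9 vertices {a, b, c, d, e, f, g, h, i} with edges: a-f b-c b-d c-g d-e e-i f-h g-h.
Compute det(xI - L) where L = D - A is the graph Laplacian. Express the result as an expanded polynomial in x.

Reading degrees in the order [a, b, c, d, e, f, g, h, i] gives [1, 2, 2, 2, 2, 2, 2, 2, 1]; set D = diag(1, 2, 2, 2, 2, 2, 2, 2, 1) and form L = D - A. Computing det(xI - L) by cofactor expansion (or equivalently via sum-over-permutations) gives x^9 - 16x^8 + 105x^7 - 364x^6 + 715x^5 - 792x^4 + 462x^3 - 120x^2 + 9x. The constant term is 0 because L is singular (the all-ones vector lies in its kernel). The eigenvalues sum to 16, which equals trace(L) = 2|E|. There is one zero in the spectrum, matching the 1 component.

x^9 - 16x^8 + 105x^7 - 364x^6 + 715x^5 - 792x^4 + 462x^3 - 120x^2 + 9x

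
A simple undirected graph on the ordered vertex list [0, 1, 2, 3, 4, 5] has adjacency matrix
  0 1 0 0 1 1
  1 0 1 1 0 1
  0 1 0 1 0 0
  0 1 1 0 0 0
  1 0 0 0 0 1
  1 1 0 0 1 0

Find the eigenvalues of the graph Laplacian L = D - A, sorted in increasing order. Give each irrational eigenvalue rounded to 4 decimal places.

With the vertex order [0, 1, 2, 3, 4, 5], the degrees are [3, 4, 2, 2, 2, 3], giving D = diag(3, 4, 2, 2, 2, 3) and L = D - A. L is symmetric positive semidefinite, so every eigenvalue is real and nonnegative. The largest eigenvalue, 5.2361, is at most the vertex count 6.

[0, 0.7639, 3, 3, 4, 5.2361]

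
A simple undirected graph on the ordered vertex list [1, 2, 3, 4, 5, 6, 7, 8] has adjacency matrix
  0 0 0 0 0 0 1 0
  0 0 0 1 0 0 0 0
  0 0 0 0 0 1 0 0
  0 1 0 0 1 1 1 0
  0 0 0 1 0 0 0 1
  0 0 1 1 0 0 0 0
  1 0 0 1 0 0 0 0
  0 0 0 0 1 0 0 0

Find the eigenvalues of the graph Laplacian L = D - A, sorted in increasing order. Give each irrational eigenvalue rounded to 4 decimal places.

Reading degrees in the order [1, 2, 3, 4, 5, 6, 7, 8] gives [1, 1, 1, 4, 2, 2, 2, 1]; set D = diag(1, 1, 1, 4, 2, 2, 2, 1) and form L = D - A. Since every row of L sums to 0, the all-ones vector is in the kernel and 0 is an eigenvalue. The single zero eigenvalue shows the graph is connected. The largest eigenvalue, 5.2361, is at most the vertex count 8.

[0, 0.3820, 0.3820, 0.7639, 2, 2.6180, 2.6180, 5.2361]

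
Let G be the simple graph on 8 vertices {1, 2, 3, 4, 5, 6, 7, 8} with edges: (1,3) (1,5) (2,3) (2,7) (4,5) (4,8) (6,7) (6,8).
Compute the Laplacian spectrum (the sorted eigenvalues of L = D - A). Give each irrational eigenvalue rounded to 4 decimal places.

[0, 0.5858, 0.5858, 2, 2, 3.4142, 3.4142, 4]

Reading degrees in the order [1, 2, 3, 4, 5, 6, 7, 8] gives [2, 2, 2, 2, 2, 2, 2, 2]; set D = diag(2, 2, 2, 2, 2, 2, 2, 2) and form L = D - A. Since every row of L sums to 0, the all-ones vector is in the kernel and 0 is an eigenvalue. The single zero eigenvalue shows the graph is connected. The largest eigenvalue, 4, is at most the vertex count 8.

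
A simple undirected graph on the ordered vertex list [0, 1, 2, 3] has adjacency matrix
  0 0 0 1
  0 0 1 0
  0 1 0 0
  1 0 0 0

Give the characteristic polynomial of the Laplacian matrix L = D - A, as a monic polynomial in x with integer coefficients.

x^4 - 4x^3 + 4x^2

Reading degrees in the order [0, 1, 2, 3] gives [1, 1, 1, 1]; set D = diag(1, 1, 1, 1) and form L = D - A. Computing det(xI - L) by cofactor expansion (or equivalently via sum-over-permutations) gives x^4 - 4x^3 + 4x^2. The constant term is 0 because L is singular (the all-ones vector lies in its kernel). There are 2 zeros in the spectrum, matching the 2 components.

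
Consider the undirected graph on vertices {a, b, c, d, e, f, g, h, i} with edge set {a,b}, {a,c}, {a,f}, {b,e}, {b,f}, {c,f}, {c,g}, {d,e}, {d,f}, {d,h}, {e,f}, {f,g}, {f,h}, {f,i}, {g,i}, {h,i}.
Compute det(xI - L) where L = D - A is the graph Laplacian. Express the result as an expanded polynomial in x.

Each diagonal entry of L is the vertex degree and each off-diagonal entry is -1 where an edge is present, 0 otherwise; in the order [a, b, c, d, e, f, g, h, i] the diagonal is [3, 3, 3, 3, 3, 8, 3, 3, 3]. Computing det(xI - L) by cofactor expansion (or equivalently via sum-over-permutations) gives x^9 - 32x^8 + 428x^7 - 3136x^6 + 13786x^5 - 37232x^4 + 60276x^3 - 53424x^2 + 19845x. The constant term is 0 because L is singular (the all-ones vector lies in its kernel). The eigenvalues sum to 32, which equals trace(L) = 2|E|.

x^9 - 32x^8 + 428x^7 - 3136x^6 + 13786x^5 - 37232x^4 + 60276x^3 - 53424x^2 + 19845x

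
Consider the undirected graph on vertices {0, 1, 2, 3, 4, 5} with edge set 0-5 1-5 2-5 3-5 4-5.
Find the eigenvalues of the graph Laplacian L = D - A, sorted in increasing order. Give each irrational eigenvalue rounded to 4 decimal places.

Each diagonal entry of L is the vertex degree and each off-diagonal entry is -1 where an edge is present, 0 otherwise; in the order [0, 1, 2, 3, 4, 5] the diagonal is [1, 1, 1, 1, 1, 5]. The multiplicity of 0 as a Laplacian eigenvalue equals the number of connected components. The eigenvalues sum to 10, which equals trace(L) = 2|E|.

[0, 1, 1, 1, 1, 6]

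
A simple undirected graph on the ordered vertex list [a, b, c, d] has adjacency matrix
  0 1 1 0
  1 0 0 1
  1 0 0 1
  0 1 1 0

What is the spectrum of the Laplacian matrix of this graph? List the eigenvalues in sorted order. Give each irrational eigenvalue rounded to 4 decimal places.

With the vertex order [a, b, c, d], the degrees are [2, 2, 2, 2], giving D = diag(2, 2, 2, 2) and L = D - A. Since every row of L sums to 0, the all-ones vector is in the kernel and 0 is an eigenvalue. By the matrix-tree theorem the graph has (1/4) * product of the nonzero eigenvalues = 4 spanning trees. The eigenvalues sum to 8, which equals trace(L) = 2|E|.

[0, 2, 2, 4]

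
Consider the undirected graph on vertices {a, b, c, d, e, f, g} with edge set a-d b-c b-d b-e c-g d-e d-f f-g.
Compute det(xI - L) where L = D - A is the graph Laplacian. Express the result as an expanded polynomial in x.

x^7 - 16x^6 + 99x^5 - 300x^4 + 465x^3 - 348x^2 + 98x

Each diagonal entry of L is the vertex degree and each off-diagonal entry is -1 where an edge is present, 0 otherwise; in the order [a, b, c, d, e, f, g] the diagonal is [1, 3, 2, 4, 2, 2, 2]. Computing det(xI - L) by cofactor expansion (or equivalently via sum-over-permutations) gives x^7 - 16x^6 + 99x^5 - 300x^4 + 465x^3 - 348x^2 + 98x. The coefficient of x^6 equals -trace(L) = -16, matching the sum of degrees. The eigenvalues sum to 16, which equals trace(L) = 2|E|. The largest eigenvalue, 5.1825, is at most the vertex count 7.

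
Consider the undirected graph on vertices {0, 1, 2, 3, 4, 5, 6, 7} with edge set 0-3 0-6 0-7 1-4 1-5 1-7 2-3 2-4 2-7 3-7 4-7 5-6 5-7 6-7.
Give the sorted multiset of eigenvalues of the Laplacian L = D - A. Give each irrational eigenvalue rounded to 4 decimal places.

Each diagonal entry of L is the vertex degree and each off-diagonal entry is -1 where an edge is present, 0 otherwise; in the order [0, 1, 2, 3, 4, 5, 6, 7] the diagonal is [3, 3, 3, 3, 3, 3, 3, 7]. The multiplicity of 0 as a Laplacian eigenvalue equals the number of connected components. By the matrix-tree theorem the graph has (1/8) * product of the nonzero eigenvalues = 841 spanning trees. The eigenvalues sum to 28, which equals trace(L) = 2|E|.

[0, 1.7530, 1.7530, 3.4450, 3.4450, 4.8019, 4.8019, 8]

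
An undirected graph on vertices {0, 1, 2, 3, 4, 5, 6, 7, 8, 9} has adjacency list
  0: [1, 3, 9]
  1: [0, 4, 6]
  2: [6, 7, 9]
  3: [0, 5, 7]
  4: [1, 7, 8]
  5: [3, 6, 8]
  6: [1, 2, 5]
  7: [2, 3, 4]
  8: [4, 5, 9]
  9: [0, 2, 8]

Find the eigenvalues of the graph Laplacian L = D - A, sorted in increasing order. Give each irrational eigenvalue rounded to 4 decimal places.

Reading degrees in the order [0, 1, 2, 3, 4, 5, 6, 7, 8, 9] gives [3, 3, 3, 3, 3, 3, 3, 3, 3, 3]; set D = diag(3, 3, 3, 3, 3, 3, 3, 3, 3, 3) and form L = D - A. L is symmetric positive semidefinite, so every eigenvalue is real and nonnegative. The largest eigenvalue, 5, is at most the vertex count 10. There is one zero in the spectrum, matching the 1 component.

[0, 2, 2, 2, 2, 2, 5, 5, 5, 5]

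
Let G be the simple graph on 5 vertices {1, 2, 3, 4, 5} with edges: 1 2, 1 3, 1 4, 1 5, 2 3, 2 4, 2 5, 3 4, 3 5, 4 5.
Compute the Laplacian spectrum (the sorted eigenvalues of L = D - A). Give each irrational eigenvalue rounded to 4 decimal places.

With the vertex order [1, 2, 3, 4, 5], the degrees are [4, 4, 4, 4, 4], giving D = diag(4, 4, 4, 4, 4) and L = D - A. L is symmetric positive semidefinite, so every eigenvalue is real and nonnegative. The single zero eigenvalue shows the graph is connected.

[0, 5, 5, 5, 5]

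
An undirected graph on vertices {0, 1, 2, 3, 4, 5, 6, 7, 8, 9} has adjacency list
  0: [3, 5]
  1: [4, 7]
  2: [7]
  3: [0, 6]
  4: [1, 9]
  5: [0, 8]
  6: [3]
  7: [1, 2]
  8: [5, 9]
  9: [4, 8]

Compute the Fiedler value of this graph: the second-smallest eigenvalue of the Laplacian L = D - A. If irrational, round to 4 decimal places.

0.0979

Each diagonal entry of L is the vertex degree and each off-diagonal entry is -1 where an edge is present, 0 otherwise; in the order [0, 1, 2, 3, 4, 5, 6, 7, 8, 9] the diagonal is [2, 2, 1, 2, 2, 2, 1, 2, 2, 2]. Computing the eigenvalues of L and sorting gives [0, 0.0979, 0.3820, 0.8244, 1.3820, 2, 2.6180, 3.1756, 3.6180, 3.9021]. The Fiedler value lambda_2 = 0.0979 is strictly positive, so the graph is connected.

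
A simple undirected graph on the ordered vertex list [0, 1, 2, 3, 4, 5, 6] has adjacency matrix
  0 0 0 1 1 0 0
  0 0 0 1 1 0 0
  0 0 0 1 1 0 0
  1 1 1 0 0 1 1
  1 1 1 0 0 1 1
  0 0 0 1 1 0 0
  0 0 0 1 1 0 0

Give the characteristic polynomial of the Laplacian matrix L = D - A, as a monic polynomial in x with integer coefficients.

x^7 - 20x^6 + 155x^5 - 600x^4 + 1240x^3 - 1312x^2 + 560x

Reading degrees in the order [0, 1, 2, 3, 4, 5, 6] gives [2, 2, 2, 5, 5, 2, 2]; set D = diag(2, 2, 2, 5, 5, 2, 2) and form L = D - A. The eigenvalues of L are [0, 2, 2, 2, 2, 5, 7]; the characteristic polynomial is the product of (x - lambda_i), which multiplies out to x^7 - 20x^6 + 155x^5 - 600x^4 + 1240x^3 - 1312x^2 + 560x. The coefficient of x^6 equals -trace(L) = -20, matching the sum of degrees. The eigenvalues sum to 20, which equals trace(L) = 2|E|. There is one zero in the spectrum, matching the 1 component.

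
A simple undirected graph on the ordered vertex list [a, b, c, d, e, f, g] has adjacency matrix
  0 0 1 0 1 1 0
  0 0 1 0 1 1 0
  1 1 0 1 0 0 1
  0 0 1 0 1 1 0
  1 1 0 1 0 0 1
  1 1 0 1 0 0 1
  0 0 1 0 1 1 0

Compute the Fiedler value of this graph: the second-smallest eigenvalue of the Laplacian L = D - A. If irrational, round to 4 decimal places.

3

With the vertex order [a, b, c, d, e, f, g], the degrees are [3, 3, 4, 3, 4, 4, 3], giving D = diag(3, 3, 4, 3, 4, 4, 3) and L = D - A. The smallest Laplacian eigenvalue is always 0. The next one, lambda_2 = 3, measures how hard the graph is to disconnect: larger values mean better connectivity. The eigenvalues sum to 24, which equals trace(L) = 2|E|. By the matrix-tree theorem the graph has (1/7) * product of the nonzero eigenvalues = 432 spanning trees.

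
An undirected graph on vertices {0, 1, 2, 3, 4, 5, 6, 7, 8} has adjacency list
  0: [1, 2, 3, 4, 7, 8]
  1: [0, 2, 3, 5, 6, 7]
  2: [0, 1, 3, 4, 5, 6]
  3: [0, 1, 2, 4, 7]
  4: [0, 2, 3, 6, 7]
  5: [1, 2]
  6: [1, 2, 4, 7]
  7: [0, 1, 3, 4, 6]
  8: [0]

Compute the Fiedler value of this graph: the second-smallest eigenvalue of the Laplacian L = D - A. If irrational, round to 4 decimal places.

Each diagonal entry of L is the vertex degree and each off-diagonal entry is -1 where an edge is present, 0 otherwise; in the order [0, 1, 2, 3, 4, 5, 6, 7, 8] the diagonal is [6, 6, 6, 5, 5, 2, 4, 5, 1]. The sorted Laplacian eigenvalues are [0, 0.9273, 1.9460, 4.1586, 5.3820, 5.6724, 6.5561, 7.6180, 7.7395]; the algebraic connectivity is the second entry, 0.9273. By the matrix-tree theorem the graph has (1/9) * product of the nonzero eigenvalues = 9840 spanning trees. The largest eigenvalue, 7.7395, is at most the vertex count 9.

0.9273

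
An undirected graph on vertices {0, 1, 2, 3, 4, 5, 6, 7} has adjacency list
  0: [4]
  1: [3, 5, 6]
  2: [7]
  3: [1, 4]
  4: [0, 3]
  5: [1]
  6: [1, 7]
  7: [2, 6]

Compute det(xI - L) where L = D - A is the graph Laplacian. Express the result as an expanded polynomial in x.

x^8 - 14x^7 + 77x^6 - 212x^5 + 308x^4 - 228x^3 + 75x^2 - 8x

Each diagonal entry of L is the vertex degree and each off-diagonal entry is -1 where an edge is present, 0 otherwise; in the order [0, 1, 2, 3, 4, 5, 6, 7] the diagonal is [1, 3, 1, 2, 2, 1, 2, 2]. L has integer entries, so p(x) = det(xI - L) has integer coefficients. Expanding the determinant yields x^8 - 14x^7 + 77x^6 - 212x^5 + 308x^4 - 228x^3 + 75x^2 - 8x. The constant term is 0 because L is singular (the all-ones vector lies in its kernel).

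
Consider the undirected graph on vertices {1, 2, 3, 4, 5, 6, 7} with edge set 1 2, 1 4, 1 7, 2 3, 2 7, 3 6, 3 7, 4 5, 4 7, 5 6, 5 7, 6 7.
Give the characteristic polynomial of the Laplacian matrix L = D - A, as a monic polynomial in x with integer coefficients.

Each diagonal entry of L is the vertex degree and each off-diagonal entry is -1 where an edge is present, 0 otherwise; in the order [1, 2, 3, 4, 5, 6, 7] the diagonal is [3, 3, 3, 3, 3, 3, 6]. Computing det(xI - L) by cofactor expansion (or equivalently via sum-over-permutations) gives x^7 - 24x^6 + 231x^5 - 1140x^4 + 3036x^3 - 4128x^2 + 2240x. The coefficient of x^6 equals -trace(L) = -24, matching the sum of degrees. The eigenvalues sum to 24, which equals trace(L) = 2|E|.

x^7 - 24x^6 + 231x^5 - 1140x^4 + 3036x^3 - 4128x^2 + 2240x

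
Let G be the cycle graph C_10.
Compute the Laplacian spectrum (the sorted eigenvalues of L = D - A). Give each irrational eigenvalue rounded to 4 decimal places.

[0, 0.3820, 0.3820, 1.3820, 1.3820, 2.6180, 2.6180, 3.6180, 3.6180, 4]

The graph has 10 vertices and degree multiset [2, 2, 2, 2, 2, 2, 2, 2, 2, 2]; D is the diagonal matrix of degrees and L = D - A. Since every row of L sums to 0, the all-ones vector is in the kernel and 0 is an eigenvalue. The eigenvalues sum to 20, which equals trace(L) = 2|E|.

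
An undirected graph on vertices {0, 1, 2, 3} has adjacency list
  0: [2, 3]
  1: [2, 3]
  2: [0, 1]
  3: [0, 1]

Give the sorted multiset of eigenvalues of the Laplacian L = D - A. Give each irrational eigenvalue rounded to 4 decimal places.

[0, 2, 2, 4]

Reading degrees in the order [0, 1, 2, 3] gives [2, 2, 2, 2]; set D = diag(2, 2, 2, 2) and form L = D - A. Diagonalising L (or applying a numerical eigensolver to the 4x4 matrix) gives the spectrum above. The single zero eigenvalue shows the graph is connected. The eigenvalues sum to 8, which equals trace(L) = 2|E|.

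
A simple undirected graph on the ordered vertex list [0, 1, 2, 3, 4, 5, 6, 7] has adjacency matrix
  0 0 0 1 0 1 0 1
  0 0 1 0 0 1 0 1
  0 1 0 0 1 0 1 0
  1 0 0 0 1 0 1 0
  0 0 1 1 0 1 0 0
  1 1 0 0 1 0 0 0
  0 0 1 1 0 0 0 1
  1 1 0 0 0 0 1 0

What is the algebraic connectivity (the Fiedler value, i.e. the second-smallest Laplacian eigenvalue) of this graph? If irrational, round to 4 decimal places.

Each diagonal entry of L is the vertex degree and each off-diagonal entry is -1 where an edge is present, 0 otherwise; in the order [0, 1, 2, 3, 4, 5, 6, 7] the diagonal is [3, 3, 3, 3, 3, 3, 3, 3]. Computing the eigenvalues of L and sorting gives [0, 2, 2, 2, 4, 4, 4, 6]. The Fiedler value lambda_2 = 2 is strictly positive, so the graph is connected. The largest eigenvalue, 6, is at most the vertex count 8. The eigenvalues sum to 24, which equals trace(L) = 2|E|.

2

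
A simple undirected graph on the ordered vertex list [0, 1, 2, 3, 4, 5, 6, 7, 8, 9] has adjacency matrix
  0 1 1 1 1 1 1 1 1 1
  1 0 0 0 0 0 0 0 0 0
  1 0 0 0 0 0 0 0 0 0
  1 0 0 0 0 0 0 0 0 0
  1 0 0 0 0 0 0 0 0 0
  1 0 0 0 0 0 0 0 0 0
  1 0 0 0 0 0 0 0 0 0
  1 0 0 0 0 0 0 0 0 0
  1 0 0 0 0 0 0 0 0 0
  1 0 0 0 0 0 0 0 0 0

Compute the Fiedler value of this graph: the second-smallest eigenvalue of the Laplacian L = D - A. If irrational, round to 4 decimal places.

Each diagonal entry of L is the vertex degree and each off-diagonal entry is -1 where an edge is present, 0 otherwise; in the order [0, 1, 2, 3, 4, 5, 6, 7, 8, 9] the diagonal is [9, 1, 1, 1, 1, 1, 1, 1, 1, 1]. Computing the eigenvalues of L and sorting gives [0, 1, 1, 1, 1, 1, 1, 1, 1, 10]. The Fiedler value lambda_2 = 1 is strictly positive, so the graph is connected. There is one zero in the spectrum, matching the 1 component.

1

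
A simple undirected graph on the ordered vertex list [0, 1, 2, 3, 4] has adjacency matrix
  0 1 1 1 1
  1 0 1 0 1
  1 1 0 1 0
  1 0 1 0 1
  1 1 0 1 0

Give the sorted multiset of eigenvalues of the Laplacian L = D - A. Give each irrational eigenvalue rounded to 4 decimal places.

[0, 3, 3, 5, 5]

Each diagonal entry of L is the vertex degree and each off-diagonal entry is -1 where an edge is present, 0 otherwise; in the order [0, 1, 2, 3, 4] the diagonal is [4, 3, 3, 3, 3]. Diagonalising L (or applying a numerical eigensolver to the 5x5 matrix) gives the spectrum above. The single zero eigenvalue shows the graph is connected. By the matrix-tree theorem the graph has (1/5) * product of the nonzero eigenvalues = 45 spanning trees. There is one zero in the spectrum, matching the 1 component.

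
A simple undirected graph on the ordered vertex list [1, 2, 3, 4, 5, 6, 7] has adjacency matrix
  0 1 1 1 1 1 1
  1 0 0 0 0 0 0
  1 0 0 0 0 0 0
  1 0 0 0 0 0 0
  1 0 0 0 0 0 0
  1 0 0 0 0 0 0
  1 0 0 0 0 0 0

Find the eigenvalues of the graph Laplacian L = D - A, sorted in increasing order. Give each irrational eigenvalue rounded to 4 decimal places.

[0, 1, 1, 1, 1, 1, 7]

Reading degrees in the order [1, 2, 3, 4, 5, 6, 7] gives [6, 1, 1, 1, 1, 1, 1]; set D = diag(6, 1, 1, 1, 1, 1, 1) and form L = D - A. Diagonalising L (or applying a numerical eigensolver to the 7x7 matrix) gives the spectrum above. The eigenvalues sum to 12, which equals trace(L) = 2|E|.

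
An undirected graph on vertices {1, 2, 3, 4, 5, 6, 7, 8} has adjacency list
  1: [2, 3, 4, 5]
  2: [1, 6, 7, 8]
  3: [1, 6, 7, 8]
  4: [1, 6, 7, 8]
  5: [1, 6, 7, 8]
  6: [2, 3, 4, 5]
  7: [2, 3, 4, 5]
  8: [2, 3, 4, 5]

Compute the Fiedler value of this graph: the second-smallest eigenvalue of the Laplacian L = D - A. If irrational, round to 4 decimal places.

4

With the vertex order [1, 2, 3, 4, 5, 6, 7, 8], the degrees are [4, 4, 4, 4, 4, 4, 4, 4], giving D = diag(4, 4, 4, 4, 4, 4, 4, 4) and L = D - A. Computing the eigenvalues of L and sorting gives [0, 4, 4, 4, 4, 4, 4, 8]. The Fiedler value lambda_2 = 4 is strictly positive, so the graph is connected.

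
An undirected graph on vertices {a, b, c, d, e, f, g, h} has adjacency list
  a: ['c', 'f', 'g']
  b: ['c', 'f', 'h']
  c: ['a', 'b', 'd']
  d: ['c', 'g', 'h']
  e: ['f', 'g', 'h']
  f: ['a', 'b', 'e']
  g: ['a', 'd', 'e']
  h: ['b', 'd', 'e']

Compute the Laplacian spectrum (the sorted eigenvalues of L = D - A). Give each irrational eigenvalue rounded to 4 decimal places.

[0, 2, 2, 2, 4, 4, 4, 6]

Reading degrees in the order [a, b, c, d, e, f, g, h] gives [3, 3, 3, 3, 3, 3, 3, 3]; set D = diag(3, 3, 3, 3, 3, 3, 3, 3) and form L = D - A. L is symmetric positive semidefinite, so every eigenvalue is real and nonnegative.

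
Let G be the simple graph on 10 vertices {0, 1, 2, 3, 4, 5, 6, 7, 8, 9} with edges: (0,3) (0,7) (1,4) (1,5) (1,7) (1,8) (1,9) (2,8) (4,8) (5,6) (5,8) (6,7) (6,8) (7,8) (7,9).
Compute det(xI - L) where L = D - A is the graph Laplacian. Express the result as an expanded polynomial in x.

With the vertex order [0, 1, 2, 3, 4, 5, 6, 7, 8, 9], the degrees are [2, 5, 1, 1, 2, 3, 3, 5, 6, 2], giving D = diag(2, 5, 1, 1, 2, 3, 3, 5, 6, 2) and L = D - A. Computing det(xI - L) by cofactor expansion (or equivalently via sum-over-permutations) gives x^10 - 30x^9 + 376x^8 - 2568x^7 + 10467x^6 - 26228x^5 + 40066x^4 - 35516x^3 + 16205x^2 - 2780x. The coefficient of x^9 equals -trace(L) = -30, matching the sum of degrees. The largest eigenvalue, 7.1868, is at most the vertex count 10.

x^10 - 30x^9 + 376x^8 - 2568x^7 + 10467x^6 - 26228x^5 + 40066x^4 - 35516x^3 + 16205x^2 - 2780x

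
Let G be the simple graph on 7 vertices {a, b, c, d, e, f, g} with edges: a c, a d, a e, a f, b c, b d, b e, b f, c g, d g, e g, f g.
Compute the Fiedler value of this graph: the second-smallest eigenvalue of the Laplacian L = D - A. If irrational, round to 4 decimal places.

3

Each diagonal entry of L is the vertex degree and each off-diagonal entry is -1 where an edge is present, 0 otherwise; in the order [a, b, c, d, e, f, g] the diagonal is [4, 4, 3, 3, 3, 3, 4]. Computing the eigenvalues of L and sorting gives [0, 3, 3, 3, 4, 4, 7]. The Fiedler value lambda_2 = 3 is strictly positive, so the graph is connected. The largest eigenvalue, 7, is at most the vertex count 7.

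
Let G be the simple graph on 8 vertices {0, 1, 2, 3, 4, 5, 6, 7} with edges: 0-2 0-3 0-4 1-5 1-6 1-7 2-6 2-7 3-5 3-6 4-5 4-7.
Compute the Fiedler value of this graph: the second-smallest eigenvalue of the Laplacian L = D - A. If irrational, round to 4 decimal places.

Each diagonal entry of L is the vertex degree and each off-diagonal entry is -1 where an edge is present, 0 otherwise; in the order [0, 1, 2, 3, 4, 5, 6, 7] the diagonal is [3, 3, 3, 3, 3, 3, 3, 3]. The sorted Laplacian eigenvalues are [0, 2, 2, 2, 4, 4, 4, 6]; the algebraic connectivity is the second entry, 2. By the matrix-tree theorem the graph has (1/8) * product of the nonzero eigenvalues = 384 spanning trees.

2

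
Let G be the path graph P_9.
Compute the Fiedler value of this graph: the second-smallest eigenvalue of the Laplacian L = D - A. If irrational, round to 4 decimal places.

The graph has 9 vertices and degree multiset [2, 2, 2, 2, 2, 2, 2, 1, 1]; D is the diagonal matrix of degrees and L = D - A. Computing the eigenvalues of L and sorting gives [0, 0.1206, 0.4679, 1, 1.6527, 2.3473, 3, 3.5321, 3.8794]. The Fiedler value lambda_2 = 0.1206 is strictly positive, so the graph is connected. There is one zero in the spectrum, matching the 1 component.

0.1206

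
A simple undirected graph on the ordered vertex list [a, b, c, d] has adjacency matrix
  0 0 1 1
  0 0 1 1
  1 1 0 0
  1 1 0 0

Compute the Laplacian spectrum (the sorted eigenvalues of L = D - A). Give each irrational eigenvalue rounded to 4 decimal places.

[0, 2, 2, 4]

Each diagonal entry of L is the vertex degree and each off-diagonal entry is -1 where an edge is present, 0 otherwise; in the order [a, b, c, d] the diagonal is [2, 2, 2, 2]. The multiplicity of 0 as a Laplacian eigenvalue equals the number of connected components. The single zero eigenvalue shows the graph is connected. The largest eigenvalue, 4, is at most the vertex count 4.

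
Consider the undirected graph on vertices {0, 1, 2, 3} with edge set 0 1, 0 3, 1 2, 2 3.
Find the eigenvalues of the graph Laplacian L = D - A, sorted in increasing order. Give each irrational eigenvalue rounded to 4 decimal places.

[0, 2, 2, 4]

Each diagonal entry of L is the vertex degree and each off-diagonal entry is -1 where an edge is present, 0 otherwise; in the order [0, 1, 2, 3] the diagonal is [2, 2, 2, 2]. Since every row of L sums to 0, the all-ones vector is in the kernel and 0 is an eigenvalue. The single zero eigenvalue shows the graph is connected. There is one zero in the spectrum, matching the 1 component. By the matrix-tree theorem the graph has (1/4) * product of the nonzero eigenvalues = 4 spanning trees.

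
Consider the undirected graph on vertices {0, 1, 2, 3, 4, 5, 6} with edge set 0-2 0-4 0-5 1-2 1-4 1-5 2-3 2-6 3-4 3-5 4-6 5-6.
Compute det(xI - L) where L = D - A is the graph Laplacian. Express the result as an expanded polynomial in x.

x^7 - 24x^6 + 234x^5 - 1192x^4 + 3357x^3 - 4968x^2 + 3024x

Each diagonal entry of L is the vertex degree and each off-diagonal entry is -1 where an edge is present, 0 otherwise; in the order [0, 1, 2, 3, 4, 5, 6] the diagonal is [3, 3, 4, 3, 4, 4, 3]. The eigenvalues of L are [0, 3, 3, 3, 4, 4, 7]; the characteristic polynomial is the product of (x - lambda_i), which multiplies out to x^7 - 24x^6 + 234x^5 - 1192x^4 + 3357x^3 - 4968x^2 + 3024x. Since p(0) = det(-L) = 0, x divides p(x). The largest eigenvalue, 7, is at most the vertex count 7.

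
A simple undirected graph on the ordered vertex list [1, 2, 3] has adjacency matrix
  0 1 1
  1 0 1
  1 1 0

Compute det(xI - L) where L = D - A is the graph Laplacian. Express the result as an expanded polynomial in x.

x^3 - 6x^2 + 9x

With the vertex order [1, 2, 3], the degrees are [2, 2, 2], giving D = diag(2, 2, 2) and L = D - A. L has integer entries, so p(x) = det(xI - L) has integer coefficients. Expanding the determinant yields x^3 - 6x^2 + 9x. Since p(0) = det(-L) = 0, x divides p(x). There is one zero in the spectrum, matching the 1 component.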